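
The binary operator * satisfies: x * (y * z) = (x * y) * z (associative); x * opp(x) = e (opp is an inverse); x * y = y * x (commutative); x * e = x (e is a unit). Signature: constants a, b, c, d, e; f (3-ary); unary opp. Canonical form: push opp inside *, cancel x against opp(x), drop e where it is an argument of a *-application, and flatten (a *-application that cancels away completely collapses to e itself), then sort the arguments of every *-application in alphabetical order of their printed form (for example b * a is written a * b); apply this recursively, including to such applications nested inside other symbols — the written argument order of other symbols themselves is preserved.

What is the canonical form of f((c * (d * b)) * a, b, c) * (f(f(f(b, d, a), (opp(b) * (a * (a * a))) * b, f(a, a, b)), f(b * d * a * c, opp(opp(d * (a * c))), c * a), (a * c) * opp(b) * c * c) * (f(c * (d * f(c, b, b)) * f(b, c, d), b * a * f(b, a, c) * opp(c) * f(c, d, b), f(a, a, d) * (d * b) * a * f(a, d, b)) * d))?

Push opp inside:  distribute opp over * and collapse double opp
Collect terms:  f(a * b * c * d, b, c) * f(f(f(b, d, a), a * a * a, f(a, a, b)), f(a * b * c * d, a * c * d, a * c), a * c * c * c * opp(b)) * f(c * d * f(b, c, d) * f(c, b, b), a * b * f(b, a, c) * f(c, d, b) * opp(c), a * b * d * f(a, a, d) * f(a, d, b)) * d
Order the arguments:  d * f(a * b * c * d, b, c) * f(c * d * f(b, c, d) * f(c, b, b), a * b * f(b, a, c) * f(c, d, b) * opp(c), a * b * d * f(a, a, d) * f(a, d, b)) * f(f(f(b, d, a), a * a * a, f(a, a, b)), f(a * b * c * d, a * c * d, a * c), a * c * c * c * opp(b))

Answer: d * f(a * b * c * d, b, c) * f(c * d * f(b, c, d) * f(c, b, b), a * b * f(b, a, c) * f(c, d, b) * opp(c), a * b * d * f(a, a, d) * f(a, d, b)) * f(f(f(b, d, a), a * a * a, f(a, a, b)), f(a * b * c * d, a * c * d, a * c), a * c * c * c * opp(b))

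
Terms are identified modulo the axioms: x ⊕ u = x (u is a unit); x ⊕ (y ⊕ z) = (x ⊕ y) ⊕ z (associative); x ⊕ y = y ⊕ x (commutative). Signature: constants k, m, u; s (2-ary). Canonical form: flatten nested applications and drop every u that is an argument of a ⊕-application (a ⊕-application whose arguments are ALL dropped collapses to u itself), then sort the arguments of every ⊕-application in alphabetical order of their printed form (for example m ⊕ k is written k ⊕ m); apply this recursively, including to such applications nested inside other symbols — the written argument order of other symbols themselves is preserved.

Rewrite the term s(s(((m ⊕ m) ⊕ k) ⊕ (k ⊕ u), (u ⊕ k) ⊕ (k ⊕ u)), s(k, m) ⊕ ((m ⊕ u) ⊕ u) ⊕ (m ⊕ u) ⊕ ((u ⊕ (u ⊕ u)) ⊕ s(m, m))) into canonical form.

Work inside:  s(k, m) ⊕ ((m ⊕ u) ⊕ u) ⊕ (m ⊕ u) ⊕ ((u ⊕ (u ⊕ u)) ⊕ s(m, m))
Flatten:  s(k, m) ⊕ m ⊕ u ⊕ u ⊕ m ⊕ u ⊕ u ⊕ u ⊕ u ⊕ s(m, m)
Drop the unit:  drop u (×6)
Sort:  m ⊕ m ⊕ s(k, m) ⊕ s(m, m)
Reassemble:  s(s(k ⊕ k ⊕ m ⊕ m, k ⊕ k), m ⊕ m ⊕ s(k, m) ⊕ s(m, m))

Answer: s(s(k ⊕ k ⊕ m ⊕ m, k ⊕ k), m ⊕ m ⊕ s(k, m) ⊕ s(m, m))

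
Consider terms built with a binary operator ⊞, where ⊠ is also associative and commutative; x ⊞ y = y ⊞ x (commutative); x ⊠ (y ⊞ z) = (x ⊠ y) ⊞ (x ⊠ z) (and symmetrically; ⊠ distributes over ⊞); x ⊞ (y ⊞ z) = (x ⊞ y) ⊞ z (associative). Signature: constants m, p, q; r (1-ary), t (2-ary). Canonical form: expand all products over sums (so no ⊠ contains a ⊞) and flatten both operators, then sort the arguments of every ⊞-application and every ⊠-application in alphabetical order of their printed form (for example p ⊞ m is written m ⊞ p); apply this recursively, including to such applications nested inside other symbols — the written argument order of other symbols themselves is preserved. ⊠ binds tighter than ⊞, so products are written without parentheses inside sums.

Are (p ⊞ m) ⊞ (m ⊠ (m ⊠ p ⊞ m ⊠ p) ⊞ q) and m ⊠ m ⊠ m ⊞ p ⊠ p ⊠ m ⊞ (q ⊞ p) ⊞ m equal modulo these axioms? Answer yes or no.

Answer: no — m ⊞ m ⊠ m ⊠ p ⊞ m ⊠ m ⊠ p ⊞ p ⊞ q vs m ⊞ m ⊠ m ⊠ m ⊞ m ⊠ p ⊠ p ⊞ p ⊞ q

Derivation:
Left:  (p ⊞ m) ⊞ (m ⊠ (m ⊠ p ⊞ m ⊠ p) ⊞ q)
  Distribute:  p ⊞ m ⊞ m ⊠ m ⊠ p ⊞ m ⊠ m ⊠ p ⊞ q
  Sort arguments:  m ⊞ m ⊠ m ⊠ p ⊞ m ⊠ m ⊠ p ⊞ p ⊞ q
Right:  m ⊠ m ⊠ m ⊞ p ⊠ p ⊠ m ⊞ (q ⊞ p) ⊞ m
  Flatten:  m ⊠ m ⊠ m ⊞ m ⊠ p ⊠ p ⊞ q ⊞ p ⊞ m
  Sort arguments:  m ⊞ m ⊠ m ⊠ m ⊞ m ⊠ p ⊠ p ⊞ p ⊞ q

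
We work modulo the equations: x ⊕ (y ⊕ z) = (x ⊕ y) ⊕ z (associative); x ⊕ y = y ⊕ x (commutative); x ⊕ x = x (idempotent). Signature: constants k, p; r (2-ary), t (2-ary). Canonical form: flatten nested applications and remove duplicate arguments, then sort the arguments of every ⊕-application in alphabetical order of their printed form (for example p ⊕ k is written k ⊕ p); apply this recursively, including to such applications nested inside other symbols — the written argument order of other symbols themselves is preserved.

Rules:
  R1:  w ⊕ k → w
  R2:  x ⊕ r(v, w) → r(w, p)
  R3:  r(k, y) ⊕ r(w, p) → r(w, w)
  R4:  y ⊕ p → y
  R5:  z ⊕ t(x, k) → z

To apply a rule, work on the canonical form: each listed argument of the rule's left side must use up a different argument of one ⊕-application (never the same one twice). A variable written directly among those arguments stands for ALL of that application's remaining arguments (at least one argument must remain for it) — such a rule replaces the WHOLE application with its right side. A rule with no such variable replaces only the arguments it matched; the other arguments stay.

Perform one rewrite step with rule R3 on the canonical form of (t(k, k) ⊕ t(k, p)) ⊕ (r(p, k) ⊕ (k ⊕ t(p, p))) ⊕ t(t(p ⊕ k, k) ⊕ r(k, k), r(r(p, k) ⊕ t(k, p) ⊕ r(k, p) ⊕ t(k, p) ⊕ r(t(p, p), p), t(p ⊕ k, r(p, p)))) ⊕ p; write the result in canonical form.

Answer: k ⊕ p ⊕ r(p, k) ⊕ t(k, k) ⊕ t(k, p) ⊕ t(p, p) ⊕ t(r(k, k) ⊕ t(k ⊕ p, k), r(r(p, k) ⊕ r(t(p, p), t(p, p)) ⊕ t(k, p), t(k ⊕ p, r(p, p))))

Derivation:
Canonical form:  k ⊕ p ⊕ r(p, k) ⊕ t(k, k) ⊕ t(k, p) ⊕ t(p, p) ⊕ t(r(k, k) ⊕ t(k ⊕ p, k), r(r(k, p) ⊕ r(p, k) ⊕ r(t(p, p), p) ⊕ t(k, p), t(k ⊕ p, r(p, p))))
Match R3:  consume r(k, p), r(t(p, p), p);  w := t(p, p), y := p
New term:  k ⊕ p ⊕ r(p, k) ⊕ t(k, k) ⊕ t(k, p) ⊕ t(p, p) ⊕ t(r(k, k) ⊕ t(k ⊕ p, k), r(r(p, k) ⊕ r(t(p, p), t(p, p)) ⊕ t(k, p), t(k ⊕ p, r(p, p))))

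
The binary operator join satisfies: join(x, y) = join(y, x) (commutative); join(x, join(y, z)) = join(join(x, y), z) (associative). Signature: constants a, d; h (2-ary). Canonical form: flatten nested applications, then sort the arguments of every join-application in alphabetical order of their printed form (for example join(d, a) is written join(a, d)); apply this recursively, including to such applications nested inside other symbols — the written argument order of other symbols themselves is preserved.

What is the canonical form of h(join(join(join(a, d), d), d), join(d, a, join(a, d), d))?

Answer: h(join(a, d, d, d), join(a, a, d, d, d))

Derivation:
Descend into:  join(d, a, join(a, d), d)
Merge nested applications:  join(d, a, a, d, d)
Order the arguments:  join(a, a, d, d, d)
Reassemble:  h(join(a, d, d, d), join(a, a, d, d, d))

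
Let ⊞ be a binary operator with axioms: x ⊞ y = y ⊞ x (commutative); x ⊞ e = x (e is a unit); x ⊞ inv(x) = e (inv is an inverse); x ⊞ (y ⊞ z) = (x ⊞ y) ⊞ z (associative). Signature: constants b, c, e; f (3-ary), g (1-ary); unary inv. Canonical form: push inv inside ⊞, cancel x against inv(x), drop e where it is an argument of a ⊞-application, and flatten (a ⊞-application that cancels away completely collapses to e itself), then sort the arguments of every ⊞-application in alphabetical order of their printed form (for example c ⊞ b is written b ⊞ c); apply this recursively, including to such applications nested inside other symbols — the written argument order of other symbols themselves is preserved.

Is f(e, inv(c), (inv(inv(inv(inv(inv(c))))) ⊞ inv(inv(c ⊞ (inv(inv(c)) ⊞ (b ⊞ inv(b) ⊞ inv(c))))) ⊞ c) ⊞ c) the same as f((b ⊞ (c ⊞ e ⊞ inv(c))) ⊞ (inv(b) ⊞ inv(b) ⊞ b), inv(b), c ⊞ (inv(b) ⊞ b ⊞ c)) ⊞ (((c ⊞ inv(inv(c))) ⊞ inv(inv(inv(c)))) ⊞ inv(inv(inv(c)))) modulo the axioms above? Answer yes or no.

Answer: no — f(e, inv(c), c ⊞ c) vs f(e, inv(b), c ⊞ c)

Derivation:
Left:  f(e, inv(c), (inv(inv(inv(inv(inv(c))))) ⊞ inv(inv(c ⊞ (inv(inv(c)) ⊞ (b ⊞ inv(b) ⊞ inv(c))))) ⊞ c) ⊞ c)
  Descend into:  (inv(inv(inv(inv(inv(c))))) ⊞ inv(inv(c ⊞ (inv(inv(c)) ⊞ (b ⊞ inv(b) ⊞ inv(c))))) ⊞ c) ⊞ c
  Push inv inside:  distribute inv over ⊞ and collapse double inv
  Cancel inverse pairs:  b cancels
  Collect terms:  c ⊞ c
  Reassemble:  f(e, inv(c), c ⊞ c)
Right:  f((b ⊞ (c ⊞ e ⊞ inv(c))) ⊞ (inv(b) ⊞ inv(b) ⊞ b), inv(b), c ⊞ (inv(b) ⊞ b ⊞ c)) ⊞ (((c ⊞ inv(inv(c))) ⊞ inv(inv(inv(c)))) ⊞ inv(inv(inv(c))))
  Push inv inside:  distribute inv over ⊞ and collapse double inv
  Cancel inverse pairs:  c cancels
  Collect terms:  f(e, inv(b), c ⊞ c)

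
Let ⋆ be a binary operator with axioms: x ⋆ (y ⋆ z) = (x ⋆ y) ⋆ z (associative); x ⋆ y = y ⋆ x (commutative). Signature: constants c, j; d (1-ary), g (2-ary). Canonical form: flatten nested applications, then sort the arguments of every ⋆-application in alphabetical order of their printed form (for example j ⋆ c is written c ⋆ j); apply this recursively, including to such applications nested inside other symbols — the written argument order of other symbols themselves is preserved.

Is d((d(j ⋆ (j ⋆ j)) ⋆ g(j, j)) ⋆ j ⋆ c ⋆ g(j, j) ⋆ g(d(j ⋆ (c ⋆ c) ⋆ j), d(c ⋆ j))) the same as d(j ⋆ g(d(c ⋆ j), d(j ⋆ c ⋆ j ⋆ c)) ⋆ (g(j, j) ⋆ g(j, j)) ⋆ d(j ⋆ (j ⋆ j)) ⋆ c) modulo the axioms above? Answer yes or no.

Answer: no — d(c ⋆ d(j ⋆ j ⋆ j) ⋆ g(d(c ⋆ c ⋆ j ⋆ j), d(c ⋆ j)) ⋆ g(j, j) ⋆ g(j, j) ⋆ j) vs d(c ⋆ d(j ⋆ j ⋆ j) ⋆ g(d(c ⋆ j), d(c ⋆ c ⋆ j ⋆ j)) ⋆ g(j, j) ⋆ g(j, j) ⋆ j)

Derivation:
Left:  d((d(j ⋆ (j ⋆ j)) ⋆ g(j, j)) ⋆ j ⋆ c ⋆ g(j, j) ⋆ g(d(j ⋆ (c ⋆ c) ⋆ j), d(c ⋆ j)))
  Focus inside:  (d(j ⋆ (j ⋆ j)) ⋆ g(j, j)) ⋆ j ⋆ c ⋆ g(j, j) ⋆ g(d(j ⋆ (c ⋆ c) ⋆ j), d(c ⋆ j))
  Merge nested applications:  d(j ⋆ (j ⋆ j)) ⋆ g(j, j) ⋆ j ⋆ c ⋆ g(j, j) ⋆ g(d(j ⋆ (c ⋆ c) ⋆ j), d(c ⋆ j))
  Inside:  d(j ⋆ (j ⋆ j))  →  d(j ⋆ j ⋆ j)
  Inside:  g(d(j ⋆ (c ⋆ c) ⋆ j), d(c ⋆ j))  →  g(d(c ⋆ c ⋆ j ⋆ j), d(c ⋆ j))
  Sort:  c ⋆ d(j ⋆ j ⋆ j) ⋆ g(d(c ⋆ c ⋆ j ⋆ j), d(c ⋆ j)) ⋆ g(j, j) ⋆ g(j, j) ⋆ j
  Put back:  d(c ⋆ d(j ⋆ j ⋆ j) ⋆ g(d(c ⋆ c ⋆ j ⋆ j), d(c ⋆ j)) ⋆ g(j, j) ⋆ g(j, j) ⋆ j)
Right:  d(j ⋆ g(d(c ⋆ j), d(j ⋆ c ⋆ j ⋆ c)) ⋆ (g(j, j) ⋆ g(j, j)) ⋆ d(j ⋆ (j ⋆ j)) ⋆ c)
  Focus inside:  j ⋆ g(d(c ⋆ j), d(j ⋆ c ⋆ j ⋆ c)) ⋆ (g(j, j) ⋆ g(j, j)) ⋆ d(j ⋆ (j ⋆ j)) ⋆ c
  Un-nest:  j ⋆ g(d(c ⋆ j), d(j ⋆ c ⋆ j ⋆ c)) ⋆ g(j, j) ⋆ g(j, j) ⋆ d(j ⋆ (j ⋆ j)) ⋆ c
  Canonicalize subterm:  g(d(c ⋆ j), d(j ⋆ c ⋆ j ⋆ c))  →  g(d(c ⋆ j), d(c ⋆ c ⋆ j ⋆ j))
  Canonicalize subterm:  d(j ⋆ (j ⋆ j))  →  d(j ⋆ j ⋆ j)
  Sort arguments:  c ⋆ d(j ⋆ j ⋆ j) ⋆ g(d(c ⋆ j), d(c ⋆ c ⋆ j ⋆ j)) ⋆ g(j, j) ⋆ g(j, j) ⋆ j
  Reassemble:  d(c ⋆ d(j ⋆ j ⋆ j) ⋆ g(d(c ⋆ j), d(c ⋆ c ⋆ j ⋆ j)) ⋆ g(j, j) ⋆ g(j, j) ⋆ j)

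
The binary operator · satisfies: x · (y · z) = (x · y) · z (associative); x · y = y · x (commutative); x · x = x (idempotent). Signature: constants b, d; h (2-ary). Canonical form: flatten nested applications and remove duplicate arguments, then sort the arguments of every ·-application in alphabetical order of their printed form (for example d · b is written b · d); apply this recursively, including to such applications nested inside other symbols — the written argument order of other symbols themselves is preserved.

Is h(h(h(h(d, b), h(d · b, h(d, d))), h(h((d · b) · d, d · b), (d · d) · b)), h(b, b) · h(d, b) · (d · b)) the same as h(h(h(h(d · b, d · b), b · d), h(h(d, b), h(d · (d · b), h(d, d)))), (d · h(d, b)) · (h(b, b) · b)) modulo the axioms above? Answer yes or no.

Left:  h(h(h(h(d, b), h(d · b, h(d, d))), h(h((d · b) · d, d · b), (d · d) · b)), h(b, b) · h(d, b) · (d · b))
  Focus inside:  h(b, b) · h(d, b) · (d · b)
  Flatten:  h(b, b) · h(d, b) · d · b
  Sort arguments:  b · d · h(b, b) · h(d, b)
  Rebuild:  h(h(h(h(d, b), h(b · d, h(d, d))), h(h(b · d, b · d), b · d)), b · d · h(b, b) · h(d, b))
Right:  h(h(h(h(d · b, d · b), b · d), h(h(d, b), h(d · (d · b), h(d, d)))), (d · h(d, b)) · (h(b, b) · b))
  Focus inside:  (d · h(d, b)) · (h(b, b) · b)
  Merge nested applications:  d · h(d, b) · h(b, b) · b
  Sort:  b · d · h(b, b) · h(d, b)
  Rebuild:  h(h(h(h(b · d, b · d), b · d), h(h(d, b), h(b · d, h(d, d)))), b · d · h(b, b) · h(d, b))

Answer: no — h(h(h(h(d, b), h(b · d, h(d, d))), h(h(b · d, b · d), b · d)), b · d · h(b, b) · h(d, b)) vs h(h(h(h(b · d, b · d), b · d), h(h(d, b), h(b · d, h(d, d)))), b · d · h(b, b) · h(d, b))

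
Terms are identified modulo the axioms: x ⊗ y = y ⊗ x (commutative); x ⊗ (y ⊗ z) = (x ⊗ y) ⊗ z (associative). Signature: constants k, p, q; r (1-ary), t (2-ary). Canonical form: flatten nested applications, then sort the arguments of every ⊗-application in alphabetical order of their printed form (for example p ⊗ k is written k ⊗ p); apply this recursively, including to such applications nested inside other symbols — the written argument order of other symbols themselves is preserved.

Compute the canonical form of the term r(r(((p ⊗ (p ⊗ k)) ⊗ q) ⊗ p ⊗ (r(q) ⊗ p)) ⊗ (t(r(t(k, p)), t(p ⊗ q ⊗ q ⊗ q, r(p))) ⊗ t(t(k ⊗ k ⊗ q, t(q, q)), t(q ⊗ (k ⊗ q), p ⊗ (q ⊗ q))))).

Work inside:  r(((p ⊗ (p ⊗ k)) ⊗ q) ⊗ p ⊗ (r(q) ⊗ p)) ⊗ (t(r(t(k, p)), t(p ⊗ q ⊗ q ⊗ q, r(p))) ⊗ t(t(k ⊗ k ⊗ q, t(q, q)), t(q ⊗ (k ⊗ q), p ⊗ (q ⊗ q))))
Merge nested applications:  r(((p ⊗ (p ⊗ k)) ⊗ q) ⊗ p ⊗ (r(q) ⊗ p)) ⊗ t(r(t(k, p)), t(p ⊗ q ⊗ q ⊗ q, r(p))) ⊗ t(t(k ⊗ k ⊗ q, t(q, q)), t(q ⊗ (k ⊗ q), p ⊗ (q ⊗ q)))
Inside:  r(((p ⊗ (p ⊗ k)) ⊗ q) ⊗ p ⊗ (r(q) ⊗ p))  →  r(k ⊗ p ⊗ p ⊗ p ⊗ p ⊗ q ⊗ r(q))
Inside:  t(t(k ⊗ k ⊗ q, t(q, q)), t(q ⊗ (k ⊗ q), p ⊗ (q ⊗ q)))  →  t(t(k ⊗ k ⊗ q, t(q, q)), t(k ⊗ q ⊗ q, p ⊗ q ⊗ q))
Sort arguments:  r(k ⊗ p ⊗ p ⊗ p ⊗ p ⊗ q ⊗ r(q)) ⊗ t(r(t(k, p)), t(p ⊗ q ⊗ q ⊗ q, r(p))) ⊗ t(t(k ⊗ k ⊗ q, t(q, q)), t(k ⊗ q ⊗ q, p ⊗ q ⊗ q))
Rebuild:  r(r(k ⊗ p ⊗ p ⊗ p ⊗ p ⊗ q ⊗ r(q)) ⊗ t(r(t(k, p)), t(p ⊗ q ⊗ q ⊗ q, r(p))) ⊗ t(t(k ⊗ k ⊗ q, t(q, q)), t(k ⊗ q ⊗ q, p ⊗ q ⊗ q)))

Answer: r(r(k ⊗ p ⊗ p ⊗ p ⊗ p ⊗ q ⊗ r(q)) ⊗ t(r(t(k, p)), t(p ⊗ q ⊗ q ⊗ q, r(p))) ⊗ t(t(k ⊗ k ⊗ q, t(q, q)), t(k ⊗ q ⊗ q, p ⊗ q ⊗ q)))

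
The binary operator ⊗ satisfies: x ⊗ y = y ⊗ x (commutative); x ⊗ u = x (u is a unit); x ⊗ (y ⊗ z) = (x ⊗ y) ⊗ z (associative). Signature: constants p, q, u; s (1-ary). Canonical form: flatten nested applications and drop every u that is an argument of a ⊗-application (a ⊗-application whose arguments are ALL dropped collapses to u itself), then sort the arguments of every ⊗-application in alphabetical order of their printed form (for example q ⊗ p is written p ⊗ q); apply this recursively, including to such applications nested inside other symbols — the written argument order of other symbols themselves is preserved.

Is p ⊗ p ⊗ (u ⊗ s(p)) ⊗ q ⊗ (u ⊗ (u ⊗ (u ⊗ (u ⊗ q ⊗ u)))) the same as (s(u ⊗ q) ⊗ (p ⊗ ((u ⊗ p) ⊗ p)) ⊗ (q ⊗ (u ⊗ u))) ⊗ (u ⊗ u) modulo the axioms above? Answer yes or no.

Answer: no — p ⊗ p ⊗ q ⊗ q ⊗ s(p) vs p ⊗ p ⊗ p ⊗ q ⊗ s(q)

Derivation:
Left:  p ⊗ p ⊗ (u ⊗ s(p)) ⊗ q ⊗ (u ⊗ (u ⊗ (u ⊗ (u ⊗ q ⊗ u))))
  Flatten:  p ⊗ p ⊗ u ⊗ s(p) ⊗ q ⊗ u ⊗ u ⊗ u ⊗ u ⊗ q ⊗ u
  Unit:  drop u (×6)
  Order the arguments:  p ⊗ p ⊗ q ⊗ q ⊗ s(p)
Right:  (s(u ⊗ q) ⊗ (p ⊗ ((u ⊗ p) ⊗ p)) ⊗ (q ⊗ (u ⊗ u))) ⊗ (u ⊗ u)
  Flatten:  s(u ⊗ q) ⊗ p ⊗ u ⊗ p ⊗ p ⊗ q ⊗ u ⊗ u ⊗ u ⊗ u
  Inside:  s(u ⊗ q)  →  s(q)
  Unit:  drop u (×5)
  Order the arguments:  p ⊗ p ⊗ p ⊗ q ⊗ s(q)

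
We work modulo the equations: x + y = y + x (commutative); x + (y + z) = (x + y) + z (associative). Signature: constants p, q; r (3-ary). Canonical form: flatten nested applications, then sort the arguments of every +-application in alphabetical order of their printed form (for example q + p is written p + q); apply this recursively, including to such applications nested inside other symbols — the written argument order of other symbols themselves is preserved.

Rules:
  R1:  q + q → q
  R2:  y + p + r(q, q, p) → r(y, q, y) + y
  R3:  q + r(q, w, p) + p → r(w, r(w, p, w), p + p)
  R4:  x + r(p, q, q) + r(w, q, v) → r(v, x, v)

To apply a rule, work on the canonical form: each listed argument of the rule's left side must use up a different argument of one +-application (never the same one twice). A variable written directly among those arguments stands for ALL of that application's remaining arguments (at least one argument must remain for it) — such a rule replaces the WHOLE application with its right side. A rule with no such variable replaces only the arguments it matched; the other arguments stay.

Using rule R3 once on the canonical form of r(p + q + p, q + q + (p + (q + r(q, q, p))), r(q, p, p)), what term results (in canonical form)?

Answer: r(p + p + q, q + q + r(q, r(q, p, q), p + p), r(q, p, p))

Derivation:
Canonical form:  r(p + p + q, p + q + q + q + r(q, q, p), r(q, p, p))
Match R3:  consume p, q, r(q, q, p);  w := q
Giving:  r(p + p + q, q + q + r(q, r(q, p, q), p + p), r(q, p, p))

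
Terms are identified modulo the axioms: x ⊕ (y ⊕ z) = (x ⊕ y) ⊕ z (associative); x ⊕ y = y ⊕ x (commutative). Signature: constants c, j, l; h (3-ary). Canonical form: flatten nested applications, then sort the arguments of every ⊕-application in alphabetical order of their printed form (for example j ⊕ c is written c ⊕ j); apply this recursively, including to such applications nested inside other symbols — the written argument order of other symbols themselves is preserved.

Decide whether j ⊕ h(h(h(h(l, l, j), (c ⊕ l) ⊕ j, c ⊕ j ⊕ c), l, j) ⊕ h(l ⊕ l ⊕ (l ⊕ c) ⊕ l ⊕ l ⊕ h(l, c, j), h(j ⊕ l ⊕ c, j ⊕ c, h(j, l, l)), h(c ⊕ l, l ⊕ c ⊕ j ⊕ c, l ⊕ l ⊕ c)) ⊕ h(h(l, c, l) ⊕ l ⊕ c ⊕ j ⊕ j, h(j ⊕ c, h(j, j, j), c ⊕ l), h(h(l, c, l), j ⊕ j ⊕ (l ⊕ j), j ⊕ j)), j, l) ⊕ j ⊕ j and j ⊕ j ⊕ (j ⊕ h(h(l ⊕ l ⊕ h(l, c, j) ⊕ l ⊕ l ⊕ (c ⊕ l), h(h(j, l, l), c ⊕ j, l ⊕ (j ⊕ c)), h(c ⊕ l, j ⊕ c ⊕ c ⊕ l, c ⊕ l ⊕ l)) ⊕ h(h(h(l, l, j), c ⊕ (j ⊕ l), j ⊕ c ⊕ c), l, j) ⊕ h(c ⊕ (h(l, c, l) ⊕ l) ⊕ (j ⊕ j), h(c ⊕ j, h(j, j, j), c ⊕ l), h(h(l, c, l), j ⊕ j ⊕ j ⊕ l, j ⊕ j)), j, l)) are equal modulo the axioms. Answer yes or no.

Left:  j ⊕ h(h(h(h(l, l, j), (c ⊕ l) ⊕ j, c ⊕ j ⊕ c), l, j) ⊕ h(l ⊕ l ⊕ (l ⊕ c) ⊕ l ⊕ l ⊕ h(l, c, j), h(j ⊕ l ⊕ c, j ⊕ c, h(j, l, l)), h(c ⊕ l, l ⊕ c ⊕ j ⊕ c, l ⊕ l ⊕ c)) ⊕ h(h(l, c, l) ⊕ l ⊕ c ⊕ j ⊕ j, h(j ⊕ c, h(j, j, j), c ⊕ l), h(h(l, c, l), j ⊕ j ⊕ (l ⊕ j), j ⊕ j)), j, l) ⊕ j ⊕ j
  Simplify inside:  h(h(h(h(l, l, j), (c ⊕ l) ⊕ j, c ⊕ j ⊕ c), l, j) ⊕ h(l ⊕ l ⊕ (l ⊕ c) ⊕ l ⊕ l ⊕ h(l, c, j), h(j ⊕ l ⊕ c, j ⊕ c, h(j, l, l)), h(c ⊕ l, l ⊕ c ⊕ j ⊕ c, l ⊕ l ⊕ c)) ⊕ h(h(l, c, l) ⊕ l ⊕ c ⊕ j ⊕ j, h(j ⊕ c, h(j, j, j), c ⊕ l), h(h(l, c, l), j ⊕ j ⊕ (l ⊕ j), j ⊕ j)), j, l)  →  h(h(c ⊕ h(l, c, j) ⊕ l ⊕ l ⊕ l ⊕ l ⊕ l, h(c ⊕ j ⊕ l, c ⊕ j, h(j, l, l)), h(c ⊕ l, c ⊕ c ⊕ j ⊕ l, c ⊕ l ⊕ l)) ⊕ h(c ⊕ h(l, c, l) ⊕ j ⊕ j ⊕ l, h(c ⊕ j, h(j, j, j), c ⊕ l), h(h(l, c, l), j ⊕ j ⊕ j ⊕ l, j ⊕ j)) ⊕ h(h(h(l, l, j), c ⊕ j ⊕ l, c ⊕ c ⊕ j), l, j), j, l)
  Sort:  h(h(c ⊕ h(l, c, j) ⊕ l ⊕ l ⊕ l ⊕ l ⊕ l, h(c ⊕ j ⊕ l, c ⊕ j, h(j, l, l)), h(c ⊕ l, c ⊕ c ⊕ j ⊕ l, c ⊕ l ⊕ l)) ⊕ h(c ⊕ h(l, c, l) ⊕ j ⊕ j ⊕ l, h(c ⊕ j, h(j, j, j), c ⊕ l), h(h(l, c, l), j ⊕ j ⊕ j ⊕ l, j ⊕ j)) ⊕ h(h(h(l, l, j), c ⊕ j ⊕ l, c ⊕ c ⊕ j), l, j), j, l) ⊕ j ⊕ j ⊕ j
Right:  j ⊕ j ⊕ (j ⊕ h(h(l ⊕ l ⊕ h(l, c, j) ⊕ l ⊕ l ⊕ (c ⊕ l), h(h(j, l, l), c ⊕ j, l ⊕ (j ⊕ c)), h(c ⊕ l, j ⊕ c ⊕ c ⊕ l, c ⊕ l ⊕ l)) ⊕ h(h(h(l, l, j), c ⊕ (j ⊕ l), j ⊕ c ⊕ c), l, j) ⊕ h(c ⊕ (h(l, c, l) ⊕ l) ⊕ (j ⊕ j), h(c ⊕ j, h(j, j, j), c ⊕ l), h(h(l, c, l), j ⊕ j ⊕ j ⊕ l, j ⊕ j)), j, l))
  Un-nest:  j ⊕ j ⊕ j ⊕ h(h(l ⊕ l ⊕ h(l, c, j) ⊕ l ⊕ l ⊕ (c ⊕ l), h(h(j, l, l), c ⊕ j, l ⊕ (j ⊕ c)), h(c ⊕ l, j ⊕ c ⊕ c ⊕ l, c ⊕ l ⊕ l)) ⊕ h(h(h(l, l, j), c ⊕ (j ⊕ l), j ⊕ c ⊕ c), l, j) ⊕ h(c ⊕ (h(l, c, l) ⊕ l) ⊕ (j ⊕ j), h(c ⊕ j, h(j, j, j), c ⊕ l), h(h(l, c, l), j ⊕ j ⊕ j ⊕ l, j ⊕ j)), j, l)
  Simplify inside:  h(h(l ⊕ l ⊕ h(l, c, j) ⊕ l ⊕ l ⊕ (c ⊕ l), h(h(j, l, l), c ⊕ j, l ⊕ (j ⊕ c)), h(c ⊕ l, j ⊕ c ⊕ c ⊕ l, c ⊕ l ⊕ l)) ⊕ h(h(h(l, l, j), c ⊕ (j ⊕ l), j ⊕ c ⊕ c), l, j) ⊕ h(c ⊕ (h(l, c, l) ⊕ l) ⊕ (j ⊕ j), h(c ⊕ j, h(j, j, j), c ⊕ l), h(h(l, c, l), j ⊕ j ⊕ j ⊕ l, j ⊕ j)), j, l)  →  h(h(c ⊕ h(l, c, j) ⊕ l ⊕ l ⊕ l ⊕ l ⊕ l, h(h(j, l, l), c ⊕ j, c ⊕ j ⊕ l), h(c ⊕ l, c ⊕ c ⊕ j ⊕ l, c ⊕ l ⊕ l)) ⊕ h(c ⊕ h(l, c, l) ⊕ j ⊕ j ⊕ l, h(c ⊕ j, h(j, j, j), c ⊕ l), h(h(l, c, l), j ⊕ j ⊕ j ⊕ l, j ⊕ j)) ⊕ h(h(h(l, l, j), c ⊕ j ⊕ l, c ⊕ c ⊕ j), l, j), j, l)
  Sort:  h(h(c ⊕ h(l, c, j) ⊕ l ⊕ l ⊕ l ⊕ l ⊕ l, h(h(j, l, l), c ⊕ j, c ⊕ j ⊕ l), h(c ⊕ l, c ⊕ c ⊕ j ⊕ l, c ⊕ l ⊕ l)) ⊕ h(c ⊕ h(l, c, l) ⊕ j ⊕ j ⊕ l, h(c ⊕ j, h(j, j, j), c ⊕ l), h(h(l, c, l), j ⊕ j ⊕ j ⊕ l, j ⊕ j)) ⊕ h(h(h(l, l, j), c ⊕ j ⊕ l, c ⊕ c ⊕ j), l, j), j, l) ⊕ j ⊕ j ⊕ j

Answer: no — h(h(c ⊕ h(l, c, j) ⊕ l ⊕ l ⊕ l ⊕ l ⊕ l, h(c ⊕ j ⊕ l, c ⊕ j, h(j, l, l)), h(c ⊕ l, c ⊕ c ⊕ j ⊕ l, c ⊕ l ⊕ l)) ⊕ h(c ⊕ h(l, c, l) ⊕ j ⊕ j ⊕ l, h(c ⊕ j, h(j, j, j), c ⊕ l), h(h(l, c, l), j ⊕ j ⊕ j ⊕ l, j ⊕ j)) ⊕ h(h(h(l, l, j), c ⊕ j ⊕ l, c ⊕ c ⊕ j), l, j), j, l) ⊕ j ⊕ j ⊕ j vs h(h(c ⊕ h(l, c, j) ⊕ l ⊕ l ⊕ l ⊕ l ⊕ l, h(h(j, l, l), c ⊕ j, c ⊕ j ⊕ l), h(c ⊕ l, c ⊕ c ⊕ j ⊕ l, c ⊕ l ⊕ l)) ⊕ h(c ⊕ h(l, c, l) ⊕ j ⊕ j ⊕ l, h(c ⊕ j, h(j, j, j), c ⊕ l), h(h(l, c, l), j ⊕ j ⊕ j ⊕ l, j ⊕ j)) ⊕ h(h(h(l, l, j), c ⊕ j ⊕ l, c ⊕ c ⊕ j), l, j), j, l) ⊕ j ⊕ j ⊕ j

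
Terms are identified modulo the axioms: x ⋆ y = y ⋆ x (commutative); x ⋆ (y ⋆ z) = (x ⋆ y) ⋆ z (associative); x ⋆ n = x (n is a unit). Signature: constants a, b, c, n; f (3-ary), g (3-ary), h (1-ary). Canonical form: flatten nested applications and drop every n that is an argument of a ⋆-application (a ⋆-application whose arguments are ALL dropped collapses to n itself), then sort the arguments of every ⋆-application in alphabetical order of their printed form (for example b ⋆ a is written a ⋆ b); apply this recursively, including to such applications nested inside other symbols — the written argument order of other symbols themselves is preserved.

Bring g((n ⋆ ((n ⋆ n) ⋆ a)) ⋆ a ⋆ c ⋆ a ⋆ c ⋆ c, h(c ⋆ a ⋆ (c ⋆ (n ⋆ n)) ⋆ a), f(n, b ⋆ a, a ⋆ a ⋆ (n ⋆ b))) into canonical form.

Answer: g(a ⋆ a ⋆ a ⋆ c ⋆ c ⋆ c, h(a ⋆ a ⋆ c ⋆ c), f(n, a ⋆ b, a ⋆ a ⋆ b))

Derivation:
Focus inside:  (n ⋆ ((n ⋆ n) ⋆ a)) ⋆ a ⋆ c ⋆ a ⋆ c ⋆ c
Flatten:  n ⋆ n ⋆ n ⋆ a ⋆ a ⋆ c ⋆ a ⋆ c ⋆ c
Units out:  drop n (×3)
Sort:  a ⋆ a ⋆ a ⋆ c ⋆ c ⋆ c
Put back:  g(a ⋆ a ⋆ a ⋆ c ⋆ c ⋆ c, h(a ⋆ a ⋆ c ⋆ c), f(n, a ⋆ b, a ⋆ a ⋆ b))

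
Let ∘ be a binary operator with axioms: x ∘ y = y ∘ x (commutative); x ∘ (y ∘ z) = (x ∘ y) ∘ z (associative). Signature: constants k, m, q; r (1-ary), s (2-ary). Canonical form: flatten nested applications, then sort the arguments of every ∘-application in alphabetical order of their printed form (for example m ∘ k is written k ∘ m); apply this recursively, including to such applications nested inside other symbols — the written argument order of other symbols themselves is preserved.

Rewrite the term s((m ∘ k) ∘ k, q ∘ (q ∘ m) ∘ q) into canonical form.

Descend into:  q ∘ (q ∘ m) ∘ q
Merge nested applications:  q ∘ q ∘ m ∘ q
Order the arguments:  m ∘ q ∘ q ∘ q
Rebuild:  s(k ∘ k ∘ m, m ∘ q ∘ q ∘ q)

Answer: s(k ∘ k ∘ m, m ∘ q ∘ q ∘ q)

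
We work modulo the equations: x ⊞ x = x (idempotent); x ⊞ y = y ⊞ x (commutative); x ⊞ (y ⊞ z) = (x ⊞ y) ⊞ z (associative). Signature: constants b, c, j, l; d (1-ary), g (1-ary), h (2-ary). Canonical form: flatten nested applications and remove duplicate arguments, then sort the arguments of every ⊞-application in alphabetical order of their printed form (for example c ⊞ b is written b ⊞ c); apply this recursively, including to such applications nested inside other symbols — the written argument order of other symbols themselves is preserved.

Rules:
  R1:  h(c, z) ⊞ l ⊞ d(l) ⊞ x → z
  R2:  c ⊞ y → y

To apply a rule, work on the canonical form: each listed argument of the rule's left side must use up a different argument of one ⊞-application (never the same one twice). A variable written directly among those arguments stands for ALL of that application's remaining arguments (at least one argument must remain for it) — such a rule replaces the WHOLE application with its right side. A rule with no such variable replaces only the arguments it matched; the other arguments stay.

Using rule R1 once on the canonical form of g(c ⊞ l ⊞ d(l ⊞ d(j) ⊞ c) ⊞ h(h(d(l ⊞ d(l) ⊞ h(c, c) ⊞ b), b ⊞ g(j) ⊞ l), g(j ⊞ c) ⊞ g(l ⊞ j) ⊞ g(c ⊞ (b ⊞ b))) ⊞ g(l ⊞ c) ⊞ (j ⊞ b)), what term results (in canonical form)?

Answer: g(b ⊞ c ⊞ d(c ⊞ d(j) ⊞ l) ⊞ g(c ⊞ l) ⊞ h(h(d(c), b ⊞ g(j) ⊞ l), g(b ⊞ c) ⊞ g(c ⊞ j) ⊞ g(j ⊞ l)) ⊞ j ⊞ l)

Derivation:
Canonical form:  g(b ⊞ c ⊞ d(c ⊞ d(j) ⊞ l) ⊞ g(c ⊞ l) ⊞ h(h(d(b ⊞ d(l) ⊞ h(c, c) ⊞ l), b ⊞ g(j) ⊞ l), g(b ⊞ c) ⊞ g(c ⊞ j) ⊞ g(j ⊞ l)) ⊞ j ⊞ l)
Apply R1:  consuming d(l), h(c, c), l;  x := b, z := c
Every leftover argument binds to the variable; the entire application is replaced.
Giving:  g(b ⊞ c ⊞ d(c ⊞ d(j) ⊞ l) ⊞ g(c ⊞ l) ⊞ h(h(d(c), b ⊞ g(j) ⊞ l), g(b ⊞ c) ⊞ g(c ⊞ j) ⊞ g(j ⊞ l)) ⊞ j ⊞ l)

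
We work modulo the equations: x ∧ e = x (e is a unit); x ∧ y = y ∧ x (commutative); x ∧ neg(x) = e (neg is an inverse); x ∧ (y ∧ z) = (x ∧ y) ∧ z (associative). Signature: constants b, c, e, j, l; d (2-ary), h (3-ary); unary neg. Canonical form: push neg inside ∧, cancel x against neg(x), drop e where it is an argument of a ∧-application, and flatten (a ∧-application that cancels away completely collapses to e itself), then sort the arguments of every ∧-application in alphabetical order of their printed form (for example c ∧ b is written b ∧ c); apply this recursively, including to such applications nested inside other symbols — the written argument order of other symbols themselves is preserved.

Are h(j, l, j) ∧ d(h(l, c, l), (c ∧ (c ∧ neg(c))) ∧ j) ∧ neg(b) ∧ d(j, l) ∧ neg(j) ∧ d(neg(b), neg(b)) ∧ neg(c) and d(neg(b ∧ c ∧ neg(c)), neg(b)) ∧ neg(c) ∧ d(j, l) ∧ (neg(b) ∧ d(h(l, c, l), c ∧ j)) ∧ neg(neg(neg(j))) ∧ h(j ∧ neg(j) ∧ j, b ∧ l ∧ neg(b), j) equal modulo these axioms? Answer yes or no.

Answer: yes — both canonical forms are d(h(l, c, l), c ∧ j) ∧ d(j, l) ∧ d(neg(b), neg(b)) ∧ h(j, l, j) ∧ neg(b) ∧ neg(c) ∧ neg(j)

Derivation:
Left:  h(j, l, j) ∧ d(h(l, c, l), (c ∧ (c ∧ neg(c))) ∧ j) ∧ neg(b) ∧ d(j, l) ∧ neg(j) ∧ d(neg(b), neg(b)) ∧ neg(c)
  Collect:  h(j, l, j) ∧ d(h(l, c, l), c ∧ j) ∧ neg(b) ∧ d(j, l) ∧ neg(j) ∧ d(neg(b), neg(b)) ∧ neg(c)
  Sort arguments:  d(h(l, c, l), c ∧ j) ∧ d(j, l) ∧ d(neg(b), neg(b)) ∧ h(j, l, j) ∧ neg(b) ∧ neg(c) ∧ neg(j)
Right:  d(neg(b ∧ c ∧ neg(c)), neg(b)) ∧ neg(c) ∧ d(j, l) ∧ (neg(b) ∧ d(h(l, c, l), c ∧ j)) ∧ neg(neg(neg(j))) ∧ h(j ∧ neg(j) ∧ j, b ∧ l ∧ neg(b), j)
  Push neg inside:  distribute neg over ∧ and collapse double neg
  Collect terms:  d(neg(b), neg(b)) ∧ neg(c) ∧ d(j, l) ∧ neg(b) ∧ d(h(l, c, l), c ∧ j) ∧ neg(j) ∧ h(j, l, j)
  Order the arguments:  d(h(l, c, l), c ∧ j) ∧ d(j, l) ∧ d(neg(b), neg(b)) ∧ h(j, l, j) ∧ neg(b) ∧ neg(c) ∧ neg(j)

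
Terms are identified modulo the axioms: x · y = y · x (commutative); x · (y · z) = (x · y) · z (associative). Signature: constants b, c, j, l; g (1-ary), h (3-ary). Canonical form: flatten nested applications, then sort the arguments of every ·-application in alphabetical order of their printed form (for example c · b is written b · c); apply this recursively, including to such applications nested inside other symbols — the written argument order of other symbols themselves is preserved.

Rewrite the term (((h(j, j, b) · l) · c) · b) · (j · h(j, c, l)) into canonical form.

Answer: b · c · h(j, c, l) · h(j, j, b) · j · l

Derivation:
Merge nested applications:  h(j, j, b) · l · c · b · j · h(j, c, l)
Sort:  b · c · h(j, c, l) · h(j, j, b) · j · l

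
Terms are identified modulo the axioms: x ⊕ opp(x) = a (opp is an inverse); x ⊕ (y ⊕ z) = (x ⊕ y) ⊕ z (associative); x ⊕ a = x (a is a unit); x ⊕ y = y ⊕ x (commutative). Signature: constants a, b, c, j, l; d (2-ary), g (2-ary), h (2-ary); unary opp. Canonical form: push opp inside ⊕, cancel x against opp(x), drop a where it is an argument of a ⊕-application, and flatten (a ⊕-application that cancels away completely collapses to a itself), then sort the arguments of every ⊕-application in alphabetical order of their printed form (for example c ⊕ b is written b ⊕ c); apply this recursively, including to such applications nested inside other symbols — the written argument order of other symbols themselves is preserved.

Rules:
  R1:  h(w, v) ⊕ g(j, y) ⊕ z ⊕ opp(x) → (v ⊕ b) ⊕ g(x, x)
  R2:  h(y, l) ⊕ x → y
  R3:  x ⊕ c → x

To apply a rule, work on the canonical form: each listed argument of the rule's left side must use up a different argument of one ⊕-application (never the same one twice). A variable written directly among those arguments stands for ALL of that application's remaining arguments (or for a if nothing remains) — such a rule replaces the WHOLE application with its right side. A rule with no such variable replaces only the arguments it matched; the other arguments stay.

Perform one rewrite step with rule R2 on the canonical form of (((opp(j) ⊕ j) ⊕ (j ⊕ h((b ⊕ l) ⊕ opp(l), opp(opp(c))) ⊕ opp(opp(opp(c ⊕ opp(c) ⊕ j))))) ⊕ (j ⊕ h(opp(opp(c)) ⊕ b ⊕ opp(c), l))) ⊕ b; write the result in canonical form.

Canonical form:  b ⊕ h(b, c) ⊕ h(b, l) ⊕ j
Apply R2:  consuming h(b, l);  x := b ⊕ h(b, c) ⊕ j, y := b
The extension variable absorbs all remaining arguments, so the whole application is rewritten.
New term:  b

Answer: b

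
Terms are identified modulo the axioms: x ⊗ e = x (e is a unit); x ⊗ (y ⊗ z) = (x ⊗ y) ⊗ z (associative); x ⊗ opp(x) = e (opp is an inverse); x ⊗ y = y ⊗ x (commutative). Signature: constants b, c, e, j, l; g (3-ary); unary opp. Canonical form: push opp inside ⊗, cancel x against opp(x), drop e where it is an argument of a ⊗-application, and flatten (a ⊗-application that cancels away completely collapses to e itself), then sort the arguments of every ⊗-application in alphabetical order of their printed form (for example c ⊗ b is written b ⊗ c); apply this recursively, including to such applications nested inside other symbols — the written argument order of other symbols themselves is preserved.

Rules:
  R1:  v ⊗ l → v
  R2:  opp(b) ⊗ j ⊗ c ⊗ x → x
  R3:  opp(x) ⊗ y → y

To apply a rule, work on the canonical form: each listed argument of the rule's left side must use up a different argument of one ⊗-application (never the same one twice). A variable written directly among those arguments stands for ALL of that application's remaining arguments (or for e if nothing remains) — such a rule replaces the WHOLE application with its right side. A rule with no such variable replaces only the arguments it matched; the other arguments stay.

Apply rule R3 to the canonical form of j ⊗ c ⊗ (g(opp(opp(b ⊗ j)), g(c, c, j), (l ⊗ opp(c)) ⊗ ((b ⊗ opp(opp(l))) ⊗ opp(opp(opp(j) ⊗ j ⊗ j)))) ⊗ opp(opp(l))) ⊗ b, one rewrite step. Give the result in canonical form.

Canonical form:  b ⊗ c ⊗ g(b ⊗ j, g(c, c, j), b ⊗ j ⊗ l ⊗ l ⊗ opp(c)) ⊗ j ⊗ l
Match R3:  consume opp(c);  x := c, y := b ⊗ j ⊗ l ⊗ l
The variable takes the whole remainder — replace the entire application.
Giving:  b ⊗ c ⊗ g(b ⊗ j, g(c, c, j), b ⊗ j ⊗ l ⊗ l) ⊗ j ⊗ l

Answer: b ⊗ c ⊗ g(b ⊗ j, g(c, c, j), b ⊗ j ⊗ l ⊗ l) ⊗ j ⊗ l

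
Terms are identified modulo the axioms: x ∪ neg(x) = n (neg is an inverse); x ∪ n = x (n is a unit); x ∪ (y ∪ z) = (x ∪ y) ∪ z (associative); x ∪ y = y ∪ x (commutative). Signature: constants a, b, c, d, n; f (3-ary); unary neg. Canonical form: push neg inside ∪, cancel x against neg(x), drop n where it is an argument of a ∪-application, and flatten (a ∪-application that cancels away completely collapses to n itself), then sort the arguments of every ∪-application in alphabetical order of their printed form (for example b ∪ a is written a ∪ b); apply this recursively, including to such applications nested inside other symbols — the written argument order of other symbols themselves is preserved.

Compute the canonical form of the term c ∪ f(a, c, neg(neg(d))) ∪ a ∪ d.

Answer: a ∪ c ∪ d ∪ f(a, c, d)

Derivation:
Push neg inside:  distribute neg over ∪ and collapse double neg
Collect:  c ∪ f(a, c, d) ∪ a ∪ d
Sort arguments:  a ∪ c ∪ d ∪ f(a, c, d)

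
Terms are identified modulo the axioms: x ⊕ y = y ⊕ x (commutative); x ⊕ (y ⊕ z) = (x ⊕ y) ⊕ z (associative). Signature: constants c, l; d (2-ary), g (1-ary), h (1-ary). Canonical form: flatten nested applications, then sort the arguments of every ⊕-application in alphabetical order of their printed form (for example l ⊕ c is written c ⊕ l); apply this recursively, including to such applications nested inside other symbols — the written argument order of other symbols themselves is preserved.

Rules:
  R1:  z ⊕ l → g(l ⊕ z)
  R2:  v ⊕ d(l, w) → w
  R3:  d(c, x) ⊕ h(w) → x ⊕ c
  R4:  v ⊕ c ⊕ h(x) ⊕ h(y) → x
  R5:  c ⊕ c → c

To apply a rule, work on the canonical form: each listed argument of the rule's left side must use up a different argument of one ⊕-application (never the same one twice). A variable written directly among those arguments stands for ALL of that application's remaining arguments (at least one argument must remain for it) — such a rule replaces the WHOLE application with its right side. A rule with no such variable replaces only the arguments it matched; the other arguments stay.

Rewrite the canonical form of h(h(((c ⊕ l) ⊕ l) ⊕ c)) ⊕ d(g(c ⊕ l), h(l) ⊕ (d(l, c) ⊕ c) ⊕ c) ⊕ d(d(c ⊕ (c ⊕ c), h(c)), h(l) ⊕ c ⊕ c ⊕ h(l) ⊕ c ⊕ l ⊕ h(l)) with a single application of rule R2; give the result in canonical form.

Answer: d(d(c ⊕ c ⊕ c, h(c)), c ⊕ c ⊕ c ⊕ h(l) ⊕ h(l) ⊕ h(l) ⊕ l) ⊕ d(g(c ⊕ l), c) ⊕ h(h(c ⊕ c ⊕ l ⊕ l))

Derivation:
Canonical form:  d(d(c ⊕ c ⊕ c, h(c)), c ⊕ c ⊕ c ⊕ h(l) ⊕ h(l) ⊕ h(l) ⊕ l) ⊕ d(g(c ⊕ l), c ⊕ c ⊕ d(l, c) ⊕ h(l)) ⊕ h(h(c ⊕ c ⊕ l ⊕ l))
R2 matches:  uses d(l, c);  v := c ⊕ c ⊕ h(l), w := c
The extension variable absorbs all remaining arguments, so the whole application is rewritten.
Giving:  d(d(c ⊕ c ⊕ c, h(c)), c ⊕ c ⊕ c ⊕ h(l) ⊕ h(l) ⊕ h(l) ⊕ l) ⊕ d(g(c ⊕ l), c) ⊕ h(h(c ⊕ c ⊕ l ⊕ l))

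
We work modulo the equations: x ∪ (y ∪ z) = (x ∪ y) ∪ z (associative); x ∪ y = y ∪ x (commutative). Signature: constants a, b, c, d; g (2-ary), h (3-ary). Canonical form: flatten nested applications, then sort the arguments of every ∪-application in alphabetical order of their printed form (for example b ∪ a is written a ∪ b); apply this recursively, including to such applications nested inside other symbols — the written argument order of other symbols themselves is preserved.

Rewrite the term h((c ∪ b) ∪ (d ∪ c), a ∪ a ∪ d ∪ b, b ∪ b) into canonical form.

Answer: h(b ∪ c ∪ c ∪ d, a ∪ a ∪ b ∪ d, b ∪ b)

Derivation:
Focus inside:  (c ∪ b) ∪ (d ∪ c)
Un-nest:  c ∪ b ∪ d ∪ c
Sort:  b ∪ c ∪ c ∪ d
Put back:  h(b ∪ c ∪ c ∪ d, a ∪ a ∪ b ∪ d, b ∪ b)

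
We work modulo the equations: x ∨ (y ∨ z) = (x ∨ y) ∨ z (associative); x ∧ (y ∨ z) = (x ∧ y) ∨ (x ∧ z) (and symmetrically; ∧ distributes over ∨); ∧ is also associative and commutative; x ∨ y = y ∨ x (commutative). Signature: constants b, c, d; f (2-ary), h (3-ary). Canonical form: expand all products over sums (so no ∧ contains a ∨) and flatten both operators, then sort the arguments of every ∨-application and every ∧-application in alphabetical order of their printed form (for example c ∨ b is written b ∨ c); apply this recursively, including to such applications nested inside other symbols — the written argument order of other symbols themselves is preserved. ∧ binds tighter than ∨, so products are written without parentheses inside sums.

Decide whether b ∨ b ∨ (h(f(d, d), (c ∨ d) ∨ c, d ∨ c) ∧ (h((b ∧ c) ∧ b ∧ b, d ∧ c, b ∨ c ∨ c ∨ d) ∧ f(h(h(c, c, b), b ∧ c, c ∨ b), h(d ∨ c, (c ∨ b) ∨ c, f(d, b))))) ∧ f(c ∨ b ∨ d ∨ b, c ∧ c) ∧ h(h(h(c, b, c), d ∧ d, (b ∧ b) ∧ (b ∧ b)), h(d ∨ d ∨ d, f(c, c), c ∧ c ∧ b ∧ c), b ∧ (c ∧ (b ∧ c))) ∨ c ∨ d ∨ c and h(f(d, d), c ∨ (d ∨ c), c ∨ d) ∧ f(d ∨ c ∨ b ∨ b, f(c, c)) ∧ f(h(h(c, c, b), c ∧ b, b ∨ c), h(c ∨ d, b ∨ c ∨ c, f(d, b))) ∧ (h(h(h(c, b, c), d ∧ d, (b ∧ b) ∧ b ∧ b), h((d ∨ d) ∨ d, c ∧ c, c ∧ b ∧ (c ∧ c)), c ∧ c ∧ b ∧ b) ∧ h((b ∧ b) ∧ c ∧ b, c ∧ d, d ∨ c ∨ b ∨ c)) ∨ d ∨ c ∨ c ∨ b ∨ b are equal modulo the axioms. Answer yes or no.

Answer: no — b ∨ b ∨ c ∨ c ∨ d ∨ f(b ∨ b ∨ c ∨ d, c ∧ c) ∧ f(h(h(c, c, b), b ∧ c, b ∨ c), h(c ∨ d, b ∨ c ∨ c, f(d, b))) ∧ h(b ∧ b ∧ b ∧ c, c ∧ d, b ∨ c ∨ c ∨ d) ∧ h(f(d, d), c ∨ c ∨ d, c ∨ d) ∧ h(h(h(c, b, c), d ∧ d, b ∧ b ∧ b ∧ b), h(d ∨ d ∨ d, f(c, c), b ∧ c ∧ c ∧ c), b ∧ b ∧ c ∧ c) vs b ∨ b ∨ c ∨ c ∨ d ∨ f(b ∨ b ∨ c ∨ d, f(c, c)) ∧ f(h(h(c, c, b), b ∧ c, b ∨ c), h(c ∨ d, b ∨ c ∨ c, f(d, b))) ∧ h(b ∧ b ∧ b ∧ c, c ∧ d, b ∨ c ∨ c ∨ d) ∧ h(f(d, d), c ∨ c ∨ d, c ∨ d) ∧ h(h(h(c, b, c), d ∧ d, b ∧ b ∧ b ∧ b), h(d ∨ d ∨ d, c ∧ c, b ∧ c ∧ c ∧ c), b ∧ b ∧ c ∧ c)

Derivation:
Left:  b ∨ b ∨ (h(f(d, d), (c ∨ d) ∨ c, d ∨ c) ∧ (h((b ∧ c) ∧ b ∧ b, d ∧ c, b ∨ c ∨ c ∨ d) ∧ f(h(h(c, c, b), b ∧ c, c ∨ b), h(d ∨ c, (c ∨ b) ∨ c, f(d, b))))) ∧ f(c ∨ b ∨ d ∨ b, c ∧ c) ∧ h(h(h(c, b, c), d ∧ d, (b ∧ b) ∧ (b ∧ b)), h(d ∨ d ∨ d, f(c, c), c ∧ c ∧ b ∧ c), b ∧ (c ∧ (b ∧ c))) ∨ c ∨ d ∨ c
  Un-nest:  b ∨ b ∨ f(b ∨ b ∨ c ∨ d, c ∧ c) ∧ f(h(h(c, c, b), b ∧ c, b ∨ c), h(c ∨ d, b ∨ c ∨ c, f(d, b))) ∧ h(b ∧ b ∧ b ∧ c, c ∧ d, b ∨ c ∨ c ∨ d) ∧ h(f(d, d), c ∨ c ∨ d, c ∨ d) ∧ h(h(h(c, b, c), d ∧ d, b ∧ b ∧ b ∧ b), h(d ∨ d ∨ d, f(c, c), b ∧ c ∧ c ∧ c), b ∧ b ∧ c ∧ c) ∨ c ∨ d ∨ c
  Sort:  b ∨ b ∨ c ∨ c ∨ d ∨ f(b ∨ b ∨ c ∨ d, c ∧ c) ∧ f(h(h(c, c, b), b ∧ c, b ∨ c), h(c ∨ d, b ∨ c ∨ c, f(d, b))) ∧ h(b ∧ b ∧ b ∧ c, c ∧ d, b ∨ c ∨ c ∨ d) ∧ h(f(d, d), c ∨ c ∨ d, c ∨ d) ∧ h(h(h(c, b, c), d ∧ d, b ∧ b ∧ b ∧ b), h(d ∨ d ∨ d, f(c, c), b ∧ c ∧ c ∧ c), b ∧ b ∧ c ∧ c)
Right:  h(f(d, d), c ∨ (d ∨ c), c ∨ d) ∧ f(d ∨ c ∨ b ∨ b, f(c, c)) ∧ f(h(h(c, c, b), c ∧ b, b ∨ c), h(c ∨ d, b ∨ c ∨ c, f(d, b))) ∧ (h(h(h(c, b, c), d ∧ d, (b ∧ b) ∧ b ∧ b), h((d ∨ d) ∨ d, c ∧ c, c ∧ b ∧ (c ∧ c)), c ∧ c ∧ b ∧ b) ∧ h((b ∧ b) ∧ c ∧ b, c ∧ d, d ∨ c ∨ b ∨ c)) ∨ d ∨ c ∨ c ∨ b ∨ b
  Flatten:  f(b ∨ b ∨ c ∨ d, f(c, c)) ∧ f(h(h(c, c, b), b ∧ c, b ∨ c), h(c ∨ d, b ∨ c ∨ c, f(d, b))) ∧ h(b ∧ b ∧ b ∧ c, c ∧ d, b ∨ c ∨ c ∨ d) ∧ h(f(d, d), c ∨ c ∨ d, c ∨ d) ∧ h(h(h(c, b, c), d ∧ d, b ∧ b ∧ b ∧ b), h(d ∨ d ∨ d, c ∧ c, b ∧ c ∧ c ∧ c), b ∧ b ∧ c ∧ c) ∨ d ∨ c ∨ c ∨ b ∨ b
  Sort:  b ∨ b ∨ c ∨ c ∨ d ∨ f(b ∨ b ∨ c ∨ d, f(c, c)) ∧ f(h(h(c, c, b), b ∧ c, b ∨ c), h(c ∨ d, b ∨ c ∨ c, f(d, b))) ∧ h(b ∧ b ∧ b ∧ c, c ∧ d, b ∨ c ∨ c ∨ d) ∧ h(f(d, d), c ∨ c ∨ d, c ∨ d) ∧ h(h(h(c, b, c), d ∧ d, b ∧ b ∧ b ∧ b), h(d ∨ d ∨ d, c ∧ c, b ∧ c ∧ c ∧ c), b ∧ b ∧ c ∧ c)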